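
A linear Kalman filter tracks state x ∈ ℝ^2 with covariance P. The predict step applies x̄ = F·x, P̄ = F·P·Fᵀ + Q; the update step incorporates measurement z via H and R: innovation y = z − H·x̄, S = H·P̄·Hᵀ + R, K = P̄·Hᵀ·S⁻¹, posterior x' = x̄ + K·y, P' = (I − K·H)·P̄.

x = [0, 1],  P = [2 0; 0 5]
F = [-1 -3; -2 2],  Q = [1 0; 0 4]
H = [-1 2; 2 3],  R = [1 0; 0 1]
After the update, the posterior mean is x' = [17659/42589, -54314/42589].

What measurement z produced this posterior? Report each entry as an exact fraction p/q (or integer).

z = [-3, -3]

x̄ = F·x = [-3, 2]
P̄ = F·P·Fᵀ + Q = [48 -26; -26 32]
S = H·P̄·Hᵀ + R = [281 70; 70 169]
K = P̄·Hᵀ·S⁻¹ = [-18160/42589 12058/42589; 12130/42589 6064/42589]
x' − x̄ = [145426/42589, -139492/42589] = K·y
y = (KᵀK)⁻¹·Kᵀ·(x' − x̄) = [-10, -3]
z = y + H·x̄ = [-10, -3] + [7, 0] = [-3, -3]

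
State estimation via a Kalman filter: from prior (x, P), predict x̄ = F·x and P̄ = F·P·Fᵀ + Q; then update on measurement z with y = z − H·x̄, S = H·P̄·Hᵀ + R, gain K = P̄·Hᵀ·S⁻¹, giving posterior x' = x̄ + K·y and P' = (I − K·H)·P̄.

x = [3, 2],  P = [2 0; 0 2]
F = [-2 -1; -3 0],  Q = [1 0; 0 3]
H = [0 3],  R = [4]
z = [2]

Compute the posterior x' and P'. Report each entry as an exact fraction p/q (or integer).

x̄ = F·x = [-8, -9]
P̄ = F·P·Fᵀ + Q = [11 12; 12 21]
y = z − H·x̄ = [29]
S = H·P̄·Hᵀ + R = [193]
K = P̄·Hᵀ·S⁻¹ = [36/193; 63/193]
x' = x̄ + K·y = [-500/193, 90/193]
P' = (I − K·H)·P̄ = [827/193 48/193; 48/193 84/193]

x' = [-500/193, 90/193]
P' = [827/193 48/193; 48/193 84/193]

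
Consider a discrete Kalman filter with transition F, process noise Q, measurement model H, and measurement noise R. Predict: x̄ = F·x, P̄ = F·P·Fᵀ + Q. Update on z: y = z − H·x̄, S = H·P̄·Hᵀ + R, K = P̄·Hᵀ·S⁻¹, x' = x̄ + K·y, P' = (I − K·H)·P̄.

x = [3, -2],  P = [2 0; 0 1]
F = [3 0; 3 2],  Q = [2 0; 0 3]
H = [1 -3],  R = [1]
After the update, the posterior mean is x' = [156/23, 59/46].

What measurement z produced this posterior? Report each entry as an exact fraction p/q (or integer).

z = [3]

x̄ = F·x = [9, 5]
P̄ = F·P·Fᵀ + Q = [20 18; 18 25]
S = H·P̄·Hᵀ + R = [138]
K = P̄·Hᵀ·S⁻¹ = [-17/69; -19/46]
x' − x̄ = [-51/23, -171/46] = K·y
y = (KᵀK)⁻¹·Kᵀ·(x' − x̄) = [9]
z = y + H·x̄ = [9] + [-6] = [3]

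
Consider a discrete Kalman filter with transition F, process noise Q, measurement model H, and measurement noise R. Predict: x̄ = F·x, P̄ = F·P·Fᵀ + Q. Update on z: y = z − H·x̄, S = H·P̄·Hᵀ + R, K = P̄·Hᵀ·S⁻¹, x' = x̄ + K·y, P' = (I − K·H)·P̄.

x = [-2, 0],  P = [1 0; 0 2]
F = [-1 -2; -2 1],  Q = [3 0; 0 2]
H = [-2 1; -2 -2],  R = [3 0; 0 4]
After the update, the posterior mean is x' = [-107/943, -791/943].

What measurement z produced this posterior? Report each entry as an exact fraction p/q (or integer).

z = [-1, 3]

x̄ = F·x = [2, 4]
P̄ = F·P·Fᵀ + Q = [12 -2; -2 8]
S = H·P̄·Hᵀ + R = [67 28; 28 68]
K = P̄·Hᵀ·S⁻¹ = [-302/943 -153/943; 288/943 -285/943]
x' − x̄ = [-1993/943, -4563/943] = K·y
y = (KᵀK)⁻¹·Kᵀ·(x' − x̄) = [-1, 15]
z = y + H·x̄ = [-1, 15] + [0, -12] = [-1, 3]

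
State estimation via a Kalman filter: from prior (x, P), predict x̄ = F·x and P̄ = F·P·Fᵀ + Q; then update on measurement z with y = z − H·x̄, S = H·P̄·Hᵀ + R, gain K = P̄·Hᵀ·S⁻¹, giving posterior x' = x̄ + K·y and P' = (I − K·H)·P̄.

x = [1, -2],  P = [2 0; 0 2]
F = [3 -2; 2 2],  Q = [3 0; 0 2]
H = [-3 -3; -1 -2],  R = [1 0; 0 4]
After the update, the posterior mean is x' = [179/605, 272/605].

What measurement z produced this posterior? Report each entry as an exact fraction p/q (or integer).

z = [-2, -3]

x̄ = F·x = [7, -2]
P̄ = F·P·Fᵀ + Q = [29 4; 4 18]
S = H·P̄·Hᵀ + R = [496 231; 231 121]
K = P̄·Hᵀ·S⁻¹ = [-312/605 4517/6655; 114/605 -4594/6655]
x' − x̄ = [-4056/605, 1482/605] = K·y
y = (KᵀK)⁻¹·Kᵀ·(x' − x̄) = [13, 0]
z = y + H·x̄ = [13, 0] + [-15, -3] = [-2, -3]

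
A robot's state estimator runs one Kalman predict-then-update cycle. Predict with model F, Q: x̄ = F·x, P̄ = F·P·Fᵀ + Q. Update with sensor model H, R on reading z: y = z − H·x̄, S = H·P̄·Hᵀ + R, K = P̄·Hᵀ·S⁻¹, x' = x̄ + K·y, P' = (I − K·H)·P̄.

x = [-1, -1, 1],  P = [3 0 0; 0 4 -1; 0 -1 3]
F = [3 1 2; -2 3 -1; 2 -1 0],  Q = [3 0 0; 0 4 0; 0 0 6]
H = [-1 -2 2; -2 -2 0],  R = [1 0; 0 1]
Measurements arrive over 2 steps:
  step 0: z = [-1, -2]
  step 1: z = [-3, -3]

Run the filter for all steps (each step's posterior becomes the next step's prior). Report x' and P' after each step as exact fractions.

step 0: x̄ = F·x = [-2, -2, -1]
step 0: P̄ = F·P·Fᵀ + Q = [42 -17 16; -17 61 -25; 16 -25 22]
step 0: y = z − H·x̄ = [-5, -10]
step 0: S = H·P̄·Hᵀ + R = [443 262; 262 277]
step 0: K = P̄·Hᵀ·S⁻¹ = [19748/54067 -28438/54067; -19879/54067 1626/54067; 16890/54067 -12462/54067]
step 0: x' = x̄ + K·y = [5962/4159, -1923/4159, -1069/4159]
step 0: P' = (I − K·H)·P̄ = [374962/54067 -360743/54067 -163388/54067; -360743/54067 359930/54067 169619/54067; -163388/54067 169619/54067 96370/54067]
step 1: x̄ = F·x = [13825/4159, -16624/4159, 13847/4159]
step 1: P̄ = F·P·Fᵀ + Q = [835631/54067 -1896112/54067 1257795/54067; -1896112/54067 7709506/54067 -4969187/54067; 1257795/54067 -4969187/54067 3627152/54067]
step 1: y = z − H·x̄ = [-59594/4159, -18075/4159]
step 1: S = H·P̄·Hᵀ + R = [73374198/54067 35978182/54067; 35978182/54067 19065719/54067]
step 1: K = P̄·Hᵀ·S⁻¹ = [518296679/1932828914 -381520245/966414457; -268142885/966414457 -83343434/966414457; 679744167/1932828914 -265109011/966414457]
step 1: x' = x̄ + K·y = [1157242643/966414457, 341540208/966414457, -500252605/966414457]
step 1: P' = (I − K·H)·P̄ = [7348241371/1932828914 -3483360563/966414457 -3033452101/1932828914; -3483360563/966414457 3525032280/966414457 1649280556/966414457; -3033452101/1932828914 1649280556/966414457 2121707145/1932828914]

step 0: x' = [5962/4159, -1923/4159, -1069/4159], P' = [374962/54067 -360743/54067 -163388/54067; -360743/54067 359930/54067 169619/54067; -163388/54067 169619/54067 96370/54067]
step 1: x' = [1157242643/966414457, 341540208/966414457, -500252605/966414457], P' = [7348241371/1932828914 -3483360563/966414457 -3033452101/1932828914; -3483360563/966414457 3525032280/966414457 1649280556/966414457; -3033452101/1932828914 1649280556/966414457 2121707145/1932828914]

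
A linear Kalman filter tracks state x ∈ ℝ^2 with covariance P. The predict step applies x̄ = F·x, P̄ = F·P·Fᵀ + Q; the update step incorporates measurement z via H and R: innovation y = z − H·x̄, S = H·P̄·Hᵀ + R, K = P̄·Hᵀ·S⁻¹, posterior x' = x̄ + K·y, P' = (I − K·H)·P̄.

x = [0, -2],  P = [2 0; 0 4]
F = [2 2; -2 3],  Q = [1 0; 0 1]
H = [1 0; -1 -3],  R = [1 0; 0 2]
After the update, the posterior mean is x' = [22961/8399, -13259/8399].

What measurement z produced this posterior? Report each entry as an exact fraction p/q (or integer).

z = [3, 2]

x̄ = F·x = [-4, -6]
P̄ = F·P·Fᵀ + Q = [25 16; 16 45]
S = H·P̄·Hᵀ + R = [26 -73; -73 528]
K = P̄·Hᵀ·S⁻¹ = [7871/8399 -73/8399; -2575/8399 -2758/8399]
x' − x̄ = [56557/8399, 37135/8399] = K·y
y = (KᵀK)⁻¹·Kᵀ·(x' − x̄) = [7, -20]
z = y + H·x̄ = [7, -20] + [-4, 22] = [3, 2]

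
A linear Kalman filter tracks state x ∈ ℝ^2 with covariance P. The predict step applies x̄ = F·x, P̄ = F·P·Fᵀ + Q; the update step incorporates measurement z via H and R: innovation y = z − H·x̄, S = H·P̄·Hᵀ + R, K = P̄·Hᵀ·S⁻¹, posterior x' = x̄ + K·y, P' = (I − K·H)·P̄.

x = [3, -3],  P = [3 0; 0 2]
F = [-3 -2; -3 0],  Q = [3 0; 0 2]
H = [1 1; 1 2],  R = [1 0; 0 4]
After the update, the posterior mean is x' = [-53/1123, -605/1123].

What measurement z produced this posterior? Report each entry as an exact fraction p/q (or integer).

z = [-2, 3]

x̄ = F·x = [-3, -9]
P̄ = F·P·Fᵀ + Q = [38 27; 27 29]
S = H·P̄·Hᵀ + R = [122 177; 177 266]
K = P̄·Hᵀ·S⁻¹ = [1006/1123 -281/1123; -149/1123 458/1123]
x' − x̄ = [3316/1123, 9502/1123] = K·y
y = (KᵀK)⁻¹·Kᵀ·(x' − x̄) = [10, 24]
z = y + H·x̄ = [10, 24] + [-12, -21] = [-2, 3]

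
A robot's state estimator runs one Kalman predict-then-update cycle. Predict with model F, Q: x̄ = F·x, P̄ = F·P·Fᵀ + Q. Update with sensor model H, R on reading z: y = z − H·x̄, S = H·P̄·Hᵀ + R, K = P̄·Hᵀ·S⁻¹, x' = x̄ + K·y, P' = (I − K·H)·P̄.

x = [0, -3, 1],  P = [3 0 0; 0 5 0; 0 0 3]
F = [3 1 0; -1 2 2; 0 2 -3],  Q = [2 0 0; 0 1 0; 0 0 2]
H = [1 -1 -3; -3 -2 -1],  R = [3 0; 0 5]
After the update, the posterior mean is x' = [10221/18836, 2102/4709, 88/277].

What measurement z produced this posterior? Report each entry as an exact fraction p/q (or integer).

x̄ = F·x = [-3, -4, -9]
P̄ = F·P·Fᵀ + Q = [34 1 10; 1 36 2; 10 2 49]
S = H·P̄·Hᵀ + R = [464 212; 212 584]
K = P̄·Hᵀ·S⁻¹ = [540/4709 -4461/18836; -635/18836 -2253/18836; -935/3324 -133/3324]
x' − x̄ = [66729/18836, 20938/4709, 2581/277] = K·y
y = (KᵀK)⁻¹·Kᵀ·(x' − x̄) = [-29, -29]
z = y + H·x̄ = [-29, -29] + [28, 26] = [-1, -3]

z = [-1, -3]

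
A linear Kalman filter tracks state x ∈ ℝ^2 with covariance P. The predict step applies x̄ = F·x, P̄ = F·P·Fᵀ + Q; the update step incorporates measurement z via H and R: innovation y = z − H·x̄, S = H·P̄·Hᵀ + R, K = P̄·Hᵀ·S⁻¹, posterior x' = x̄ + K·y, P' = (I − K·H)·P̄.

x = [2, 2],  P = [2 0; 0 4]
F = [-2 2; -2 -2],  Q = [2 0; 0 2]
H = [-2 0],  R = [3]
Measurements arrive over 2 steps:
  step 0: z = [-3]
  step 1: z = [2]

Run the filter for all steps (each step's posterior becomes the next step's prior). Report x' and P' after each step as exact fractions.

step 0: x̄ = F·x = [0, -8]
step 0: P̄ = F·P·Fᵀ + Q = [26 -8; -8 26]
step 0: y = z − H·x̄ = [-3]
step 0: S = H·P̄·Hᵀ + R = [107]
step 0: K = P̄·Hᵀ·S⁻¹ = [-52/107; 16/107]
step 0: x' = x̄ + K·y = [156/107, -904/107]
step 0: P' = (I − K·H)·P̄ = [78/107 -24/107; -24/107 2526/107]
step 1: x̄ = F·x = [-2120/107, 1496/107]
step 1: P̄ = F·P·Fᵀ + Q = [10822/107 -9792/107; -9792/107 10438/107]
step 1: y = z − H·x̄ = [-4026/107]
step 1: S = H·P̄·Hᵀ + R = [43609/107]
step 1: K = P̄·Hᵀ·S⁻¹ = [-21644/43609; 19584/43609]
step 1: x' = x̄ + K·y = [-49648/43609, -127160/43609]
step 1: P' = (I − K·H)·P̄ = [32466/43609 -29376/43609; -29376/43609 669698/43609]

step 0: x' = [156/107, -904/107], P' = [78/107 -24/107; -24/107 2526/107]
step 1: x' = [-49648/43609, -127160/43609], P' = [32466/43609 -29376/43609; -29376/43609 669698/43609]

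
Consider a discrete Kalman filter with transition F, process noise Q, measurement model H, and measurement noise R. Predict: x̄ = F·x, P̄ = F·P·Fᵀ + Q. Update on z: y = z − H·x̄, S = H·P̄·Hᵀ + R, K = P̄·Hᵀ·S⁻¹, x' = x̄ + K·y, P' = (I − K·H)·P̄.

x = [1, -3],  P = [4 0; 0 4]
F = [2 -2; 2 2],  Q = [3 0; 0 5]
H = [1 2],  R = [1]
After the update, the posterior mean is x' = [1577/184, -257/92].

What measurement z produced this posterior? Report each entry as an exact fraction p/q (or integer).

x̄ = F·x = [8, -4]
P̄ = F·P·Fᵀ + Q = [35 0; 0 37]
S = H·P̄·Hᵀ + R = [184]
K = P̄·Hᵀ·S⁻¹ = [35/184; 37/92]
x' − x̄ = [105/184, 111/92] = K·y
y = (KᵀK)⁻¹·Kᵀ·(x' − x̄) = [3]
z = y + H·x̄ = [3] + [0] = [3]

z = [3]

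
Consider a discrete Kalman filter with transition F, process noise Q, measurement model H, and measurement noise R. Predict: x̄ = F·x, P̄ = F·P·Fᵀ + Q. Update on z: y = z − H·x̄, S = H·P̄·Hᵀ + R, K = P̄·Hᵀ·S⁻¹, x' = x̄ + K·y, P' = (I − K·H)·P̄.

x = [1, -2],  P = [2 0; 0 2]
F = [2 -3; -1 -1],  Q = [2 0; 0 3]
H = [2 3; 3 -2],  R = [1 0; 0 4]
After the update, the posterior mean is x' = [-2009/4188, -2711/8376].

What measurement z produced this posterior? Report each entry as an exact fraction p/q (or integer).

z = [-2, -1]

x̄ = F·x = [8, 1]
P̄ = F·P·Fᵀ + Q = [28 2; 2 7]
S = H·P̄·Hᵀ + R = [200 136; 136 260]
K = P̄·Hᵀ·S⁻¹ = [655/4188 473/2094; 1897/8376 -625/4188]
x' − x̄ = [-35513/4188, -11087/8376] = K·y
y = (KᵀK)⁻¹·Kᵀ·(x' − x̄) = [-21, -23]
z = y + H·x̄ = [-21, -23] + [19, 22] = [-2, -1]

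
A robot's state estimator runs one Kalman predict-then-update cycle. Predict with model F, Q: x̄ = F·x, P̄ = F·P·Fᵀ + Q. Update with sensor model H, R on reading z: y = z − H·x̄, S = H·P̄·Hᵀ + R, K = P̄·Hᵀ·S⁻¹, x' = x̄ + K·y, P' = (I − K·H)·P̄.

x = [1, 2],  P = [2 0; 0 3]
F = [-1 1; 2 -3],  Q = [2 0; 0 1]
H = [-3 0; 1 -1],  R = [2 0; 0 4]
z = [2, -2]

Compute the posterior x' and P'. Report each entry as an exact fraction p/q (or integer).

x' = [-160/229, 174/229]
P' = [222/1145 62/1145; 62/1145 3442/1145]

x̄ = F·x = [1, -4]
P̄ = F·P·Fᵀ + Q = [7 -13; -13 36]
y = z − H·x̄ = [5, -7]
S = H·P̄·Hᵀ + R = [65 -60; -60 73]
K = P̄·Hᵀ·S⁻¹ = [-333/1145 8/229; -93/1145 -169/229]
x' = x̄ + K·y = [-160/229, 174/229]
P' = (I − K·H)·P̄ = [222/1145 62/1145; 62/1145 3442/1145]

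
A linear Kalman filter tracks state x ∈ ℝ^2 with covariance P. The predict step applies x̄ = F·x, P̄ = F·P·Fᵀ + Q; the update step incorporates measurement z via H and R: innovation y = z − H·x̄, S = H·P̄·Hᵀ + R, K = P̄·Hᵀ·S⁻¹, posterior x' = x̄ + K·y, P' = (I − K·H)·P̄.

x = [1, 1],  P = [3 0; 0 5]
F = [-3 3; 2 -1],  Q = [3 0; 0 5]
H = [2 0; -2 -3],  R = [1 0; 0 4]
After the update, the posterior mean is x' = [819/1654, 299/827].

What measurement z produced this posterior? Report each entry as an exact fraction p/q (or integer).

z = [1, -2]

x̄ = F·x = [0, 1]
P̄ = F·P·Fᵀ + Q = [75 -33; -33 22]
S = H·P̄·Hᵀ + R = [301 -102; -102 106]
K = P̄·Hᵀ·S⁻¹ = [5349/10751 -51/21502; -3498/10751 -3366/10751]
x' − x̄ = [819/1654, -528/827] = K·y
y = (KᵀK)⁻¹·Kᵀ·(x' − x̄) = [1, 1]
z = y + H·x̄ = [1, 1] + [0, -3] = [1, -2]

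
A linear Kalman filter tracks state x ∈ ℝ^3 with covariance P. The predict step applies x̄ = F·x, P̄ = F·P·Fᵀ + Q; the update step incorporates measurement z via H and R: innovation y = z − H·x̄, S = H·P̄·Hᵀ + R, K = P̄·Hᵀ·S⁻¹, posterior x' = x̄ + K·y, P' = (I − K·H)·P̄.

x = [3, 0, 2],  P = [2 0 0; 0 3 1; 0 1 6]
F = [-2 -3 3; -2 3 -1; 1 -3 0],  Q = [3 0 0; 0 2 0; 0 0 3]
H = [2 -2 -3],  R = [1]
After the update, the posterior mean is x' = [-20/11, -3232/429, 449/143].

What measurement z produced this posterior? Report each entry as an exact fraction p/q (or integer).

x̄ = F·x = [0, -8, 3]
P̄ = F·P·Fᵀ + Q = [74 -25 14; -25 37 -28; 14 -28 32]
S = H·P̄·Hᵀ + R = [429]
K = P̄·Hᵀ·S⁻¹ = [4/11; -40/429; -4/143]
x' − x̄ = [-20/11, 200/429, 20/143] = K·y
y = (KᵀK)⁻¹·Kᵀ·(x' − x̄) = [-5]
z = y + H·x̄ = [-5] + [7] = [2]

z = [2]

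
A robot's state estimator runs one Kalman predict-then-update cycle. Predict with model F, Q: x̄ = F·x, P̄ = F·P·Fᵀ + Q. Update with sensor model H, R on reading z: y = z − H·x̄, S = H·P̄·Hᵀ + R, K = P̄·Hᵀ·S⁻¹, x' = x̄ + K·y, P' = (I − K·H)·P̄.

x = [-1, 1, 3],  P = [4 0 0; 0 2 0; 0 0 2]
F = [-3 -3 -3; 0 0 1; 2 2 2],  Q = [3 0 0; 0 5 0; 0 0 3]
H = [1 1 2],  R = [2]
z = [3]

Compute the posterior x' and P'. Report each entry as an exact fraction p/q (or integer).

x' = [-27/4, 9/4, 23/6]
P' = [219/4 3/4 -57/2; 3/4 19/4 -5/2; -57/2 -5/2 146/9]

x̄ = F·x = [-9, 3, 6]
P̄ = F·P·Fᵀ + Q = [75 -6 -48; -6 7 4; -48 4 35]
y = z − H·x̄ = [-3]
S = H·P̄·Hᵀ + R = [36]
K = P̄·Hᵀ·S⁻¹ = [-3/4; 1/4; 13/18]
x' = x̄ + K·y = [-27/4, 9/4, 23/6]
P' = (I − K·H)·P̄ = [219/4 3/4 -57/2; 3/4 19/4 -5/2; -57/2 -5/2 146/9]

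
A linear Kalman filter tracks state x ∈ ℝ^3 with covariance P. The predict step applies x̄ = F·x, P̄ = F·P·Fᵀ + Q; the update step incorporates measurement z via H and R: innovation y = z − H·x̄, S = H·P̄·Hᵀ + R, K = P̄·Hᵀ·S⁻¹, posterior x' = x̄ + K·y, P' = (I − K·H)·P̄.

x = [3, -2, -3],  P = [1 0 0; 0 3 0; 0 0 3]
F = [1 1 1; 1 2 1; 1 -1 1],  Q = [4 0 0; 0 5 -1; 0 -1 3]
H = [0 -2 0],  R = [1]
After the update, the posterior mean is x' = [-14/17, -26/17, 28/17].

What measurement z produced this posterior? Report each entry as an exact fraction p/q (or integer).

x̄ = F·x = [-2, -4, 2]
P̄ = F·P·Fᵀ + Q = [11 10 1; 10 21 -3; 1 -3 10]
S = H·P̄·Hᵀ + R = [85]
K = P̄·Hᵀ·S⁻¹ = [-4/17; -42/85; 6/85]
x' − x̄ = [20/17, 42/17, -6/17] = K·y
y = (KᵀK)⁻¹·Kᵀ·(x' − x̄) = [-5]
z = y + H·x̄ = [-5] + [8] = [3]

z = [3]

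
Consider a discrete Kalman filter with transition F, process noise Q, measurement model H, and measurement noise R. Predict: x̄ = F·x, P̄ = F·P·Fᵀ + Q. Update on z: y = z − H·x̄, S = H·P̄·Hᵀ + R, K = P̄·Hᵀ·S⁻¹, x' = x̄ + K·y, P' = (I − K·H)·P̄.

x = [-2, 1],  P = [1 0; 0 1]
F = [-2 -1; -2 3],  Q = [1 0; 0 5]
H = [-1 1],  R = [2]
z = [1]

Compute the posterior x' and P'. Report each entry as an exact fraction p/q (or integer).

x̄ = F·x = [3, 7]
P̄ = F·P·Fᵀ + Q = [6 1; 1 18]
y = z − H·x̄ = [-3]
S = H·P̄·Hᵀ + R = [24]
K = P̄·Hᵀ·S⁻¹ = [-5/24; 17/24]
x' = x̄ + K·y = [29/8, 39/8]
P' = (I − K·H)·P̄ = [119/24 109/24; 109/24 143/24]

x' = [29/8, 39/8]
P' = [119/24 109/24; 109/24 143/24]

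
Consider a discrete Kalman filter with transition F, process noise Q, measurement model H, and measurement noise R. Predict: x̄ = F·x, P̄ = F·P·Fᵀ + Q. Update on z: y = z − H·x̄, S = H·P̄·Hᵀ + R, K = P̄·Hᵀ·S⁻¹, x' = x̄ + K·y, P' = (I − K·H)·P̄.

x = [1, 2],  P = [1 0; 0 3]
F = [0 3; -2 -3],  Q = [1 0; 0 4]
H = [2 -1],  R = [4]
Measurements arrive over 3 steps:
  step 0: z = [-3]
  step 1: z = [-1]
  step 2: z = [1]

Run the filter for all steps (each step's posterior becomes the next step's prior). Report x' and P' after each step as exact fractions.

step 0: x' = [-355/259, -25/259], P' = [363/259 394/259; 394/259 1144/259]
step 1: x' = [635/1266, 14117/6963], P' = [3115/2532 790/633; 790/633 28088/6963]
step 2: x' = [61361/117643, -17021/117643], P' = [3322937/2705789 3348106/2705789; 3348106/2705789 10812424/2705789]

step 0: x̄ = F·x = [6, -8]
step 0: P̄ = F·P·Fᵀ + Q = [28 -27; -27 35]
step 0: y = z − H·x̄ = [-23]
step 0: S = H·P̄·Hᵀ + R = [259]
step 0: K = P̄·Hᵀ·S⁻¹ = [83/259; -89/259]
step 0: x' = x̄ + K·y = [-355/259, -25/259]
step 0: P' = (I − K·H)·P̄ = [363/259 394/259; 394/259 1144/259]
step 1: x̄ = F·x = [-75/259, 785/259]
step 1: P̄ = F·P·Fᵀ + Q = [10555/259 -12660/259; -12660/259 17512/259]
step 1: y = z − H·x̄ = [676/259]
step 1: S = H·P̄·Hᵀ + R = [111408/259]
step 1: K = P̄·Hᵀ·S⁻¹ = [1535/5064; -2677/6963]
step 1: x' = x̄ + K·y = [635/1266, 14117/6963]
step 1: P' = (I − K·H)·P̄ = [3115/2532 790/633; 790/633 28088/6963]
step 2: x̄ = F·x = [14117/2321, -49336/6963]
step 2: P̄ = F·P·Fᵀ + Q = [86585/2321 -101644/2321; -101644/2321 419189/6963]
step 2: y = z − H·x̄ = [-127075/6963]
step 2: S = H·P̄·Hᵀ + R = [2705789/6963]
step 2: K = P̄·Hᵀ·S⁻¹ = [824442/2705789; -1029053/2705789]
step 2: x' = x̄ + K·y = [61361/117643, -17021/117643]
step 2: P' = (I − K·H)·P̄ = [3322937/2705789 3348106/2705789; 3348106/2705789 10812424/2705789]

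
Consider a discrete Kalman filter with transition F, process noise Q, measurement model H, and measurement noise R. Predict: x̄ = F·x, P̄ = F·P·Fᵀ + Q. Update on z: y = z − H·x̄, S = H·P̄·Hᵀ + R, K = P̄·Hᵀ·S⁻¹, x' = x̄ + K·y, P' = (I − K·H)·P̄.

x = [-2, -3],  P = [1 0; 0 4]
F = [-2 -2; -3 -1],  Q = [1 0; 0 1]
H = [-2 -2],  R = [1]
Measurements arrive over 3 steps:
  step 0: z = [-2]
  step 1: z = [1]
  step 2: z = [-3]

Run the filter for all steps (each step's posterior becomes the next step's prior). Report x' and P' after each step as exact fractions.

step 0: x̄ = F·x = [10, 9]
step 0: P̄ = F·P·Fᵀ + Q = [21 14; 14 14]
step 0: y = z − H·x̄ = [36]
step 0: S = H·P̄·Hᵀ + R = [253]
step 0: K = P̄·Hᵀ·S⁻¹ = [-70/253; -56/253]
step 0: x' = x̄ + K·y = [10/253, 261/253]
step 0: P' = (I − K·H)·P̄ = [413/253 -378/253; -378/253 406/253]
step 1: x̄ = F·x = [-542/253, -291/253]
step 1: P̄ = F·P·Fᵀ + Q = [505/253 266/253; 266/253 2108/253]
step 1: y = z − H·x̄ = [-1413/253]
step 1: S = H·P̄·Hᵀ + R = [12833/253]
step 1: K = P̄·Hᵀ·S⁻¹ = [-1542/12833; -4748/12833]
step 1: x' = x̄ + K·y = [-18880/12833, 11757/12833]
step 1: P' = (I − K·H)·P̄ = [16217/12833 -15446/12833; -15446/12833 17820/12833]
step 2: x̄ = F·x = [14246/12833, 44883/12833]
step 2: P̄ = F·P·Fᵀ + Q = [25413/12833 9374/12833; 9374/12833 83930/12833]
step 2: y = z − H·x̄ = [79759/12833]
step 2: S = H·P̄·Hᵀ + R = [525197/12833]
step 2: K = P̄·Hᵀ·S⁻¹ = [-69574/525197; -186608/525197]
step 2: x' = x̄ + K·y = [150612/525197, 677063/525197]
step 2: P' = (I − K·H)·P̄ = [662845/525197 -628058/525197; -628058/525197 721362/525197]

step 0: x' = [10/253, 261/253], P' = [413/253 -378/253; -378/253 406/253]
step 1: x' = [-18880/12833, 11757/12833], P' = [16217/12833 -15446/12833; -15446/12833 17820/12833]
step 2: x' = [150612/525197, 677063/525197], P' = [662845/525197 -628058/525197; -628058/525197 721362/525197]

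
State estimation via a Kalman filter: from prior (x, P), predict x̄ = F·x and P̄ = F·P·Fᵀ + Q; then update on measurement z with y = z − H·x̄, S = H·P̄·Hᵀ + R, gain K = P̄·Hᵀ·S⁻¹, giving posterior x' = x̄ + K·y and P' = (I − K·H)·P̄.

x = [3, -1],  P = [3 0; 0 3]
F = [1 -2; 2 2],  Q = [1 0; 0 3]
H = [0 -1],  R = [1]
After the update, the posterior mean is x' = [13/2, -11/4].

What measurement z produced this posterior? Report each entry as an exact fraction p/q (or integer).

z = [3]

x̄ = F·x = [5, 4]
P̄ = F·P·Fᵀ + Q = [16 -6; -6 27]
S = H·P̄·Hᵀ + R = [28]
K = P̄·Hᵀ·S⁻¹ = [3/14; -27/28]
x' − x̄ = [3/2, -27/4] = K·y
y = (KᵀK)⁻¹·Kᵀ·(x' − x̄) = [7]
z = y + H·x̄ = [7] + [-4] = [3]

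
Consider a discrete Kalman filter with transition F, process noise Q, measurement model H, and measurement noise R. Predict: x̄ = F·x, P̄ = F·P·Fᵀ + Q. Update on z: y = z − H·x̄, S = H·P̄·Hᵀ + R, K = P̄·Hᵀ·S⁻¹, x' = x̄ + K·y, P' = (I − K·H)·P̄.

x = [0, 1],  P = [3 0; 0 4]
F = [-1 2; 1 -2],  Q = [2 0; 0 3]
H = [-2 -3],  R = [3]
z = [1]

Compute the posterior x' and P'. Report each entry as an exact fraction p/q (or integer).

x' = [33/19, -86/57]
P' = [324/19 -221/19; -221/19 470/57]

x̄ = F·x = [2, -2]
P̄ = F·P·Fᵀ + Q = [21 -19; -19 22]
y = z − H·x̄ = [-1]
S = H·P̄·Hᵀ + R = [57]
K = P̄·Hᵀ·S⁻¹ = [5/19; -28/57]
x' = x̄ + K·y = [33/19, -86/57]
P' = (I − K·H)·P̄ = [324/19 -221/19; -221/19 470/57]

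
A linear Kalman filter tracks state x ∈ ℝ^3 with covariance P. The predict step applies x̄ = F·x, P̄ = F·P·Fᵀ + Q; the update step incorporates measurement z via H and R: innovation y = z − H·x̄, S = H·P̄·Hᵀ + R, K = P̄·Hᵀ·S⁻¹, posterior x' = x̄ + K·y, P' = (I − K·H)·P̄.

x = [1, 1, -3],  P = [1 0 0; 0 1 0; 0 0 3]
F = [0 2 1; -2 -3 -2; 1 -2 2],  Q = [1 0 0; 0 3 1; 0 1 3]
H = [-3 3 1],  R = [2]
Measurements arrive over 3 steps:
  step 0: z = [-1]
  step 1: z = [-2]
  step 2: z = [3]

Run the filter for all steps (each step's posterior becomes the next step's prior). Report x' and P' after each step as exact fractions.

step 0: x' = [-1, 1, -7], P' = [175/127 229/254 305/254; 229/254 1455/508 -2765/508; 305/254 -2765/508 10111/508]
step 1: x' = [-197623/209900, 528203/209900, -1288733/104950], P' = [688263/419800 -748543/419800 2111523/209900; -748543/419800 3904623/419800 -6866903/209900; 2111523/209900 -6866903/209900 13442233/104950]
step 2: x' = [-8679526/9207447, 13139231/9207447, -37338076/9207447], P' = [23437862/9207447 -89367557/18414894 403557163/18414894; -89367557/18414894 13782745715/699765972 -50991545407/699765972; 403557163/18414894 -50991545407/699765972 198154540319/699765972]

step 0: x̄ = F·x = [-1, 1, -7]
step 0: P̄ = F·P·Fᵀ + Q = [8 -12 2; -12 28 -7; 2 -7 20]
step 0: y = z − H·x̄ = [0]
step 0: S = H·P̄·Hᵀ + R = [508]
step 0: K = P̄·Hᵀ·S⁻¹ = [-29/254; 113/508; -7/508]
step 0: x' = x̄ + K·y = [-1, 1, -7]
step 0: P' = (I − K·H)·P̄ = [175/127 229/254 305/254; 229/254 1455/508 -2765/508; 305/254 -2765/508 10111/508]
step 1: x̄ = F·x = [-5, 13, -17]
step 1: P̄ = F·P·Fᵀ + Q = [5379/508 -12649/508 5199/254; -12649/508 35059/508 -15139/254; 5199/254 -15139/254 17804/127]
step 1: y = z − H·x̄ = [-39]
step 1: S = H·P̄·Hᵀ + R = [104950/127]
step 1: K = P̄·Hᵀ·S⁻¹ = [-21843/209900; 56423/209900; -12703/104950]
step 1: x' = x̄ + K·y = [-197623/209900, 528203/209900, -1288733/104950]
step 1: P' = (I − K·H)·P̄ = [688263/419800 -748543/419800 2111523/209900; -748543/419800 3904623/419800 -6866903/209900; 2111523/209900 -6866903/209900 13442233/104950]
step 2: x̄ = F·x = [-76053/10495, 3965569/209900, -6408961/209900]
step 2: P̄ = F·P·Fᵀ + Q = [74360/2099 -1007022/10495 1679443/10495; -1007022/10495 114225967/419800 -191223923/419800; 1679443/10495 -191223923/419800 362398687/419800]
step 2: y = z − H·x̄ = [-4710613/104950]
step 2: S = H·P̄·Hᵀ + R = [174941493/104950]
step 2: K = P̄·Hᵀ·S⁻¹ = [-1293170/9207447; 136148309/349882986; -206403121/349882986]
step 2: x' = x̄ + K·y = [-8679526/9207447, 13139231/9207447, -37338076/9207447]
step 2: P' = (I − K·H)·P̄ = [23437862/9207447 -89367557/18414894 403557163/18414894; -89367557/18414894 13782745715/699765972 -50991545407/699765972; 403557163/18414894 -50991545407/699765972 198154540319/699765972]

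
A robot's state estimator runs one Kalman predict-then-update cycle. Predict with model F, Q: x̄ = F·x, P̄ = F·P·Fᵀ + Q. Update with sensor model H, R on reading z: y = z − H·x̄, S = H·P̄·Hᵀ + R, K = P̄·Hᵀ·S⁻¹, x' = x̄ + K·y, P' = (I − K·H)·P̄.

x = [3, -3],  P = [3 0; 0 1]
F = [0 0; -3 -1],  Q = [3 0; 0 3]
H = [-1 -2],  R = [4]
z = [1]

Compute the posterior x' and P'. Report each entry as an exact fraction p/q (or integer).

x̄ = F·x = [0, -6]
P̄ = F·P·Fᵀ + Q = [3 0; 0 31]
y = z − H·x̄ = [-11]
S = H·P̄·Hᵀ + R = [131]
K = P̄·Hᵀ·S⁻¹ = [-3/131; -62/131]
x' = x̄ + K·y = [33/131, -104/131]
P' = (I − K·H)·P̄ = [384/131 -186/131; -186/131 217/131]

x' = [33/131, -104/131]
P' = [384/131 -186/131; -186/131 217/131]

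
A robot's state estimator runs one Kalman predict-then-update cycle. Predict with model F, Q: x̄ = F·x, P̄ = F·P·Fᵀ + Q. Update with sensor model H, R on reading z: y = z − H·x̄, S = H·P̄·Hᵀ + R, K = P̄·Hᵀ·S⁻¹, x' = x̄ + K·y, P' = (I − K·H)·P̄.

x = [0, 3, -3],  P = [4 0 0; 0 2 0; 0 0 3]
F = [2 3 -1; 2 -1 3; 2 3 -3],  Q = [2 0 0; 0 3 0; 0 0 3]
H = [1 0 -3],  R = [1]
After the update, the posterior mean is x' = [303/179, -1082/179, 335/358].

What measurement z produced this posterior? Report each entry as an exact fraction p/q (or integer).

z = [-1]

x̄ = F·x = [12, -12, 18]
P̄ = F·P·Fᵀ + Q = [39 1 43; 1 48 -17; 43 -17 64]
S = H·P̄·Hᵀ + R = [358]
K = P̄·Hᵀ·S⁻¹ = [-45/179; 26/179; -149/358]
x' − x̄ = [-1845/179, 1066/179, -6109/358] = K·y
y = (KᵀK)⁻¹·Kᵀ·(x' − x̄) = [41]
z = y + H·x̄ = [41] + [-42] = [-1]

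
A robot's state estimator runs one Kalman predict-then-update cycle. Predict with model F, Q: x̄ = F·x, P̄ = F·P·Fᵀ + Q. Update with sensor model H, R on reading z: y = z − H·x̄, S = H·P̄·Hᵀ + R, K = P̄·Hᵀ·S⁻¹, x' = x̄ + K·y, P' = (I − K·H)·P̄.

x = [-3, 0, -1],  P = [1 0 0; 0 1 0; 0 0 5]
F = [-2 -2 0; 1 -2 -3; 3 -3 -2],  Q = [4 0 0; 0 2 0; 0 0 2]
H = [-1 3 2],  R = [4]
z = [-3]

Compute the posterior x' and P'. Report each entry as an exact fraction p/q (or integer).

x̄ = F·x = [6, 0, -7]
P̄ = F·P·Fᵀ + Q = [12 2 0; 2 52 39; 0 39 40]
y = z − H·x̄ = [17]
S = H·P̄·Hᵀ + R = [1100]
K = P̄·Hᵀ·S⁻¹ = [-3/550; 58/275; 197/1100]
x' = x̄ + K·y = [3249/550, 986/275, -4351/1100]
P' = (I − K·H)·P̄ = [3291/275 898/275 591/550; 898/275 844/275 -701/275; 591/550 -701/275 5191/1100]

x' = [3249/550, 986/275, -4351/1100]
P' = [3291/275 898/275 591/550; 898/275 844/275 -701/275; 591/550 -701/275 5191/1100]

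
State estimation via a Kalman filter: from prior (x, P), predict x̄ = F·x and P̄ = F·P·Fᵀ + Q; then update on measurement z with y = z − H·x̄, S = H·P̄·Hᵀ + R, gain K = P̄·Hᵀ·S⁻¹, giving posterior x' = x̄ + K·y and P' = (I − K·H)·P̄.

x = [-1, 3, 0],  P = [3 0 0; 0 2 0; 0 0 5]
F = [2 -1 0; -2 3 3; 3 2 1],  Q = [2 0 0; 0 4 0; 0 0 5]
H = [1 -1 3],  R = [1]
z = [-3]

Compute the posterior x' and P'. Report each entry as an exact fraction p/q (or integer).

x' = [-2531/567, 851/81, 323/81]
P' = [3296/567 -698/81 -386/81; -698/81 5699/81 2129/81; -386/81 2129/81 845/81]

x̄ = F·x = [-5, 11, 3]
P̄ = F·P·Fᵀ + Q = [16 -18 14; -18 79 9; 14 9 45]
y = z − H·x̄ = [4]
S = H·P̄·Hᵀ + R = [567]
K = P̄·Hᵀ·S⁻¹ = [76/567; -10/81; 20/81]
x' = x̄ + K·y = [-2531/567, 851/81, 323/81]
P' = (I − K·H)·P̄ = [3296/567 -698/81 -386/81; -698/81 5699/81 2129/81; -386/81 2129/81 845/81]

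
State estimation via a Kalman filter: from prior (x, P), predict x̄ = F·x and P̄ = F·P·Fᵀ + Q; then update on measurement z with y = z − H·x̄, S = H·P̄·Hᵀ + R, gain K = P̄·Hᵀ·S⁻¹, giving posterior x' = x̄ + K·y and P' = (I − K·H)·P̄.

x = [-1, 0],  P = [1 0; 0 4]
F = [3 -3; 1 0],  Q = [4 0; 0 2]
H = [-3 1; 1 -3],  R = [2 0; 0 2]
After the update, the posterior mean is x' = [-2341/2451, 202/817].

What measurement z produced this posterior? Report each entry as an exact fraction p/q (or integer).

z = [3, -2]

x̄ = F·x = [-3, -1]
P̄ = F·P·Fᵀ + Q = [49 3; 3 3]
S = H·P̄·Hᵀ + R = [428 -126; -126 60]
K = P̄·Hᵀ·S⁻¹ = [-300/817 -256/2451; -93/817 -277/817]
x' − x̄ = [5012/2451, 1019/817] = K·y
y = (KᵀK)⁻¹·Kᵀ·(x' − x̄) = [-5, -2]
z = y + H·x̄ = [-5, -2] + [8, 0] = [3, -2]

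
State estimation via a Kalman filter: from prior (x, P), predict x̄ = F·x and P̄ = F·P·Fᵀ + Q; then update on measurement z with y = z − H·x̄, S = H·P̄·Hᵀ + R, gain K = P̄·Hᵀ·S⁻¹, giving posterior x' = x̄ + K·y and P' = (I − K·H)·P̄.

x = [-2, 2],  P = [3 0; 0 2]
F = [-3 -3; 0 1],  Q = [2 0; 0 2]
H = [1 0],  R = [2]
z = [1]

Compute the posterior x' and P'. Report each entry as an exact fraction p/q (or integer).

x̄ = F·x = [0, 2]
P̄ = F·P·Fᵀ + Q = [47 -6; -6 4]
y = z − H·x̄ = [1]
S = H·P̄·Hᵀ + R = [49]
K = P̄·Hᵀ·S⁻¹ = [47/49; -6/49]
x' = x̄ + K·y = [47/49, 92/49]
P' = (I − K·H)·P̄ = [94/49 -12/49; -12/49 160/49]

x' = [47/49, 92/49]
P' = [94/49 -12/49; -12/49 160/49]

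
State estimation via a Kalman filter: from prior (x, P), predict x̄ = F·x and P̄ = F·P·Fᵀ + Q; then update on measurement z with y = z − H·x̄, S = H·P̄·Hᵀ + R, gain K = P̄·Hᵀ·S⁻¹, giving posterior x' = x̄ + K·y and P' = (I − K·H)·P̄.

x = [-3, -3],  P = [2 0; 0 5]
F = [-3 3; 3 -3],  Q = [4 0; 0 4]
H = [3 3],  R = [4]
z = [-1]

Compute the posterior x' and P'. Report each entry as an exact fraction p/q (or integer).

x̄ = F·x = [0, 0]
P̄ = F·P·Fᵀ + Q = [67 -63; -63 67]
y = z − H·x̄ = [-1]
S = H·P̄·Hᵀ + R = [76]
K = P̄·Hᵀ·S⁻¹ = [3/19; 3/19]
x' = x̄ + K·y = [-3/19, -3/19]
P' = (I − K·H)·P̄ = [1237/19 -1233/19; -1233/19 1237/19]

x' = [-3/19, -3/19]
P' = [1237/19 -1233/19; -1233/19 1237/19]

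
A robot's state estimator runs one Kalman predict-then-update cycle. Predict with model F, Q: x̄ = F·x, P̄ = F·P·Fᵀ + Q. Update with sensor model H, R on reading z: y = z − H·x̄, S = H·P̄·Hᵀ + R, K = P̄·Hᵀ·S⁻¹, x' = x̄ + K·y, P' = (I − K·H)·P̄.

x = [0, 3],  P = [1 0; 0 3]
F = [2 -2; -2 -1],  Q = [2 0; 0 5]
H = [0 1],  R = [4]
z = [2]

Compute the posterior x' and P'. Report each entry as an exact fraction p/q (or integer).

x' = [-43/8, 3/4]
P' = [71/4 1/2; 1/2 3]

x̄ = F·x = [-6, -3]
P̄ = F·P·Fᵀ + Q = [18 2; 2 12]
y = z − H·x̄ = [5]
S = H·P̄·Hᵀ + R = [16]
K = P̄·Hᵀ·S⁻¹ = [1/8; 3/4]
x' = x̄ + K·y = [-43/8, 3/4]
P' = (I − K·H)·P̄ = [71/4 1/2; 1/2 3]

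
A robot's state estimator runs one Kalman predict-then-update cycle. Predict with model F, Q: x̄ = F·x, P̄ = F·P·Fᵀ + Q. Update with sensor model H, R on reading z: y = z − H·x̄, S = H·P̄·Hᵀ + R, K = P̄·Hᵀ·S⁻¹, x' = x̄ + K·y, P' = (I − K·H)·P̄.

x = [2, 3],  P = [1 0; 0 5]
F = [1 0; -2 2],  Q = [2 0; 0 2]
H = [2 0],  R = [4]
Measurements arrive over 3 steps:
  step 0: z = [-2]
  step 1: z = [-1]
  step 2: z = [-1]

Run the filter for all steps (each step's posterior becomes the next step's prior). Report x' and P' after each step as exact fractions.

step 0: x̄ = F·x = [2, 2]
step 0: P̄ = F·P·Fᵀ + Q = [3 -2; -2 26]
step 0: y = z − H·x̄ = [-6]
step 0: S = H·P̄·Hᵀ + R = [16]
step 0: K = P̄·Hᵀ·S⁻¹ = [3/8; -1/4]
step 0: x' = x̄ + K·y = [-1/4, 7/2]
step 0: P' = (I − K·H)·P̄ = [3/4 -1/2; -1/2 25]
step 1: x̄ = F·x = [-1/4, 15/2]
step 1: P̄ = F·P·Fᵀ + Q = [11/4 -5/2; -5/2 109]
step 1: y = z − H·x̄ = [-1/2]
step 1: S = H·P̄·Hᵀ + R = [15]
step 1: K = P̄·Hᵀ·S⁻¹ = [11/30; -1/3]
step 1: x' = x̄ + K·y = [-13/30, 23/3]
step 1: P' = (I − K·H)·P̄ = [11/15 -2/3; -2/3 322/3]
step 2: x̄ = F·x = [-13/30, 81/5]
step 2: P̄ = F·P·Fᵀ + Q = [41/15 -14/5; -14/5 2198/5]
step 2: y = z − H·x̄ = [-2/15]
step 2: S = H·P̄·Hᵀ + R = [224/15]
step 2: K = P̄·Hᵀ·S⁻¹ = [41/112; -3/8]
step 2: x' = x̄ + K·y = [-27/56, 65/4]
step 2: P' = (I − K·H)·P̄ = [41/56 -3/4; -3/4 875/2]

step 0: x' = [-1/4, 7/2], P' = [3/4 -1/2; -1/2 25]
step 1: x' = [-13/30, 23/3], P' = [11/15 -2/3; -2/3 322/3]
step 2: x' = [-27/56, 65/4], P' = [41/56 -3/4; -3/4 875/2]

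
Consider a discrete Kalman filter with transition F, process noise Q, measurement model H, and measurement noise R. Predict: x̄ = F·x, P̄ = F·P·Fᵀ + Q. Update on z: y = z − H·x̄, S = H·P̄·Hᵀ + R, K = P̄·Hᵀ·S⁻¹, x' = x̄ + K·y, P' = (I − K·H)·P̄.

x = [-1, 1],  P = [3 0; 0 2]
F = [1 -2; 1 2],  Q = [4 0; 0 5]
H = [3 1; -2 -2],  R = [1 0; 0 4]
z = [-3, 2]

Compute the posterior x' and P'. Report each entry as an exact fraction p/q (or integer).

x' = [-1079/1003, 159/1003]
P' = [445/1003 -865/1003; -865/1003 2166/1003]

x̄ = F·x = [-3, 1]
P̄ = F·P·Fᵀ + Q = [15 -5; -5 16]
y = z − H·x̄ = [5, -2]
S = H·P̄·Hᵀ + R = [122 -82; -82 88]
K = P̄·Hᵀ·S⁻¹ = [470/1003 210/1003; -429/1003 -1301/2006]
x' = x̄ + K·y = [-1079/1003, 159/1003]
P' = (I − K·H)·P̄ = [445/1003 -865/1003; -865/1003 2166/1003]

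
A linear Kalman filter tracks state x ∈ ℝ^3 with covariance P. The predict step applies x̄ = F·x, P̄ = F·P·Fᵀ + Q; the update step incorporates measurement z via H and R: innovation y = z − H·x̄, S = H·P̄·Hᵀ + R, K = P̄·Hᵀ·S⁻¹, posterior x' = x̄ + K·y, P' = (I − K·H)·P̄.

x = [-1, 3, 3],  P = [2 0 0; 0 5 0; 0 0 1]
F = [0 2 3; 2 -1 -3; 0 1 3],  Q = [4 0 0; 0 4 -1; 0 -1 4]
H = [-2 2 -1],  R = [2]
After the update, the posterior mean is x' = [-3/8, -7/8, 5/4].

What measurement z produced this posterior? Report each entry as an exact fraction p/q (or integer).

x̄ = F·x = [15, -14, 12]
P̄ = F·P·Fᵀ + Q = [33 -19 19; -19 26 -15; 19 -15 18]
S = H·P̄·Hᵀ + R = [544]
K = P̄·Hᵀ·S⁻¹ = [-123/544; 105/544; -43/272]
x' − x̄ = [-123/8, 105/8, -43/4] = K·y
y = (KᵀK)⁻¹·Kᵀ·(x' − x̄) = [68]
z = y + H·x̄ = [68] + [-70] = [-2]

z = [-2]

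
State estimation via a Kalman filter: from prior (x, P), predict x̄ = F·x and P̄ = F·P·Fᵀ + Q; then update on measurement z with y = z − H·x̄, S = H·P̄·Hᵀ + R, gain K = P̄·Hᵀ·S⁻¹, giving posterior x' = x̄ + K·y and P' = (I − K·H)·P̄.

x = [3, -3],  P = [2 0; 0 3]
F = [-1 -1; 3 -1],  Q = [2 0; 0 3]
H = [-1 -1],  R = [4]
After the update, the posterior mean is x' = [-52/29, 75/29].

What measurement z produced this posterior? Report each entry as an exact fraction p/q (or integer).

z = [1]

x̄ = F·x = [0, 12]
P̄ = F·P·Fᵀ + Q = [7 -3; -3 24]
S = H·P̄·Hᵀ + R = [29]
K = P̄·Hᵀ·S⁻¹ = [-4/29; -21/29]
x' − x̄ = [-52/29, -273/29] = K·y
y = (KᵀK)⁻¹·Kᵀ·(x' − x̄) = [13]
z = y + H·x̄ = [13] + [-12] = [1]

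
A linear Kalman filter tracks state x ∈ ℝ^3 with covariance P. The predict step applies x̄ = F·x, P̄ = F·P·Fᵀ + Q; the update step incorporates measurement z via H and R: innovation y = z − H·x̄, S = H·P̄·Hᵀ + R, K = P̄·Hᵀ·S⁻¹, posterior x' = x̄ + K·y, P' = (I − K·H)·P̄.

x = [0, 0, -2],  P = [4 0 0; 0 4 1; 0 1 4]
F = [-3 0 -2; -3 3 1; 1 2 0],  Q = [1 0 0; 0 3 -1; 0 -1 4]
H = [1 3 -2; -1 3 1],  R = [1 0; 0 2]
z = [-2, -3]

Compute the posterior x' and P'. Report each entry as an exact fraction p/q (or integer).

x̄ = F·x = [4, -2, 0]
P̄ = F·P·Fᵀ + Q = [53 22 -16; 22 85 13; -16 13 24]
y = z − H·x̄ = [0, 7]
S = H·P̄·Hᵀ + R = [955 577; 577 822]
K = P̄·Hᵀ·S⁻¹ = [17979/64583 -12856/64583; 2220/15589 3107/15589; -66133/452081 89870/452081]
x' = x̄ + K·y = [168340/64583, -1347/2227, 89870/64583]
P' = (I − K·H)·P̄ = [669502/64583 2437/2227 431771/64583; 2437/2227 3523/15589 12704/15589; 431771/64583 12704/15589 2096889/452081]

x' = [168340/64583, -1347/2227, 89870/64583]
P' = [669502/64583 2437/2227 431771/64583; 2437/2227 3523/15589 12704/15589; 431771/64583 12704/15589 2096889/452081]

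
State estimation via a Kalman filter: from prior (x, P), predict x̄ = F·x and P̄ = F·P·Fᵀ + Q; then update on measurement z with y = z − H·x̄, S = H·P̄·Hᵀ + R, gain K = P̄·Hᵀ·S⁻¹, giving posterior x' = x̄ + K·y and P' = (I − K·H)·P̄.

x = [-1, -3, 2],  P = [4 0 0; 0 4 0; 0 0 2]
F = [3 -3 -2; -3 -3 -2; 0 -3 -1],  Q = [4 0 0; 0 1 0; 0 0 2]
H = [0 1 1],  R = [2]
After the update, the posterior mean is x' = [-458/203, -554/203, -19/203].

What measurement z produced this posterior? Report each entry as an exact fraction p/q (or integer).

z = [-3]

x̄ = F·x = [2, 8, 7]
P̄ = F·P·Fᵀ + Q = [84 8 40; 8 81 40; 40 40 40]
S = H·P̄·Hᵀ + R = [203]
K = P̄·Hᵀ·S⁻¹ = [48/203; 121/203; 80/203]
x' − x̄ = [-864/203, -2178/203, -1440/203] = K·y
y = (KᵀK)⁻¹·Kᵀ·(x' − x̄) = [-18]
z = y + H·x̄ = [-18] + [15] = [-3]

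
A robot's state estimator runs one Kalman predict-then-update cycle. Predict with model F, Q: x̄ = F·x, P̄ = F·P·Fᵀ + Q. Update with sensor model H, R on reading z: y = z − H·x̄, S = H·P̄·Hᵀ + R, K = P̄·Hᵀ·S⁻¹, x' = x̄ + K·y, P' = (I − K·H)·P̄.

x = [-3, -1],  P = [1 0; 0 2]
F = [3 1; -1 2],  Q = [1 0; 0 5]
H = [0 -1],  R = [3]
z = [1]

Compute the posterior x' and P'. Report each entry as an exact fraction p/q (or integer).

x' = [-172/17, -11/17]
P' = [203/17 3/17; 3/17 42/17]

x̄ = F·x = [-10, 1]
P̄ = F·P·Fᵀ + Q = [12 1; 1 14]
y = z − H·x̄ = [2]
S = H·P̄·Hᵀ + R = [17]
K = P̄·Hᵀ·S⁻¹ = [-1/17; -14/17]
x' = x̄ + K·y = [-172/17, -11/17]
P' = (I − K·H)·P̄ = [203/17 3/17; 3/17 42/17]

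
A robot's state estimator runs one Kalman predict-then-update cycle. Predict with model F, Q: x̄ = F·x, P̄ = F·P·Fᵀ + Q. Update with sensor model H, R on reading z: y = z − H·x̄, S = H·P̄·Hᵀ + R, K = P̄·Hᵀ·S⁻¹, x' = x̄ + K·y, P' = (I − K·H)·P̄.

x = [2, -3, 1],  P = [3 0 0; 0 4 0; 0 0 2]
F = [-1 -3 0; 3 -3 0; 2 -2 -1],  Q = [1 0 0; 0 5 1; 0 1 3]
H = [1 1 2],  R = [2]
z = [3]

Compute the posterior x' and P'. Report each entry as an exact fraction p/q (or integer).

x' = [-31/540, 1403/540, 161/540]
P' = [10991/540 -4063/540 -3361/540; -4063/540 3959/540 233/540; -3361/540 233/540 1691/540]

x̄ = F·x = [7, 15, 9]
P̄ = F·P·Fᵀ + Q = [40 27 18; 27 68 43; 18 43 33]
y = z − H·x̄ = [-37]
S = H·P̄·Hᵀ + R = [540]
K = P̄·Hᵀ·S⁻¹ = [103/540; 181/540; 127/540]
x' = x̄ + K·y = [-31/540, 1403/540, 161/540]
P' = (I − K·H)·P̄ = [10991/540 -4063/540 -3361/540; -4063/540 3959/540 233/540; -3361/540 233/540 1691/540]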